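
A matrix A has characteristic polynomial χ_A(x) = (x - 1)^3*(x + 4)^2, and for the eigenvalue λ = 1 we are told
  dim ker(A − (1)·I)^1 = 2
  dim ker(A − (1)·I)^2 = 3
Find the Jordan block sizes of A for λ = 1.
Block sizes for λ = 1: [2, 1]

From the dimensions of kernels of powers, the number of Jordan blocks of size at least j is d_j − d_{j−1} where d_j = dim ker(N^j) (with d_0 = 0). Computing the differences gives [2, 1].
The number of blocks of size exactly k is (#blocks of size ≥ k) − (#blocks of size ≥ k + 1), so the partition is: 1 block(s) of size 1, 1 block(s) of size 2.
In nonincreasing order the block sizes are [2, 1].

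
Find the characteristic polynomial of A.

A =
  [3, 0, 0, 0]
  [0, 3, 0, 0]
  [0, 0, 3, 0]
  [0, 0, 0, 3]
x^4 - 12*x^3 + 54*x^2 - 108*x + 81

Expanding det(x·I − A) (e.g. by cofactor expansion or by noting that A is similar to its Jordan form J, which has the same characteristic polynomial as A) gives
  χ_A(x) = x^4 - 12*x^3 + 54*x^2 - 108*x + 81
which factors as (x - 3)^4. The eigenvalues (with algebraic multiplicities) are λ = 3 with multiplicity 4.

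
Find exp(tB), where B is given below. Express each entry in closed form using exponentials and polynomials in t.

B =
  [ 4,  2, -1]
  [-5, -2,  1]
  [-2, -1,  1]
e^{tB} =
  [t^2*exp(t)/2 + 3*t*exp(t) + exp(t), t^2*exp(t)/2 + 2*t*exp(t), -t^2*exp(t)/2 - t*exp(t)]
  [-t^2*exp(t) - 5*t*exp(t), -t^2*exp(t) - 3*t*exp(t) + exp(t), t^2*exp(t) + t*exp(t)]
  [-t^2*exp(t)/2 - 2*t*exp(t), -t^2*exp(t)/2 - t*exp(t), t^2*exp(t)/2 + exp(t)]

Strategy: write B = P · J · P⁻¹ where J is a Jordan canonical form, so e^{tB} = P · e^{tJ} · P⁻¹, and e^{tJ} can be computed block-by-block.

B has Jordan form
J =
  [1, 1, 0]
  [0, 1, 1]
  [0, 0, 1]
(up to reordering of blocks).

Per-block formulas:
  For a 3×3 Jordan block J_3(1): exp(t · J_3(1)) = e^(1t)·(I + t·N + (t^2/2)·N^2), where N is the 3×3 nilpotent shift.

After assembling e^{tJ} and conjugating by P, we get:

e^{tB} =
  [t^2*exp(t)/2 + 3*t*exp(t) + exp(t), t^2*exp(t)/2 + 2*t*exp(t), -t^2*exp(t)/2 - t*exp(t)]
  [-t^2*exp(t) - 5*t*exp(t), -t^2*exp(t) - 3*t*exp(t) + exp(t), t^2*exp(t) + t*exp(t)]
  [-t^2*exp(t)/2 - 2*t*exp(t), -t^2*exp(t)/2 - t*exp(t), t^2*exp(t)/2 + exp(t)]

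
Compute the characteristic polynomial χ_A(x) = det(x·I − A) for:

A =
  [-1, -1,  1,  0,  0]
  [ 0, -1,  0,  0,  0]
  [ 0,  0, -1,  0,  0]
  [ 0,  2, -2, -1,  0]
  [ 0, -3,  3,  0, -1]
x^5 + 5*x^4 + 10*x^3 + 10*x^2 + 5*x + 1

Expanding det(x·I − A) (e.g. by cofactor expansion or by noting that A is similar to its Jordan form J, which has the same characteristic polynomial as A) gives
  χ_A(x) = x^5 + 5*x^4 + 10*x^3 + 10*x^2 + 5*x + 1
which factors as (x + 1)^5. The eigenvalues (with algebraic multiplicities) are λ = -1 with multiplicity 5.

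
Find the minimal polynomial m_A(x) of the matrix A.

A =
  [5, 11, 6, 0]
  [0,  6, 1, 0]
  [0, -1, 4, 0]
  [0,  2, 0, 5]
x^3 - 15*x^2 + 75*x - 125

The characteristic polynomial is χ_A(x) = (x - 5)^4, so the eigenvalues are known. The minimal polynomial is
  m_A(x) = Π_λ (x − λ)^{k_λ}
where k_λ is the size of the *largest* Jordan block for λ (equivalently, the smallest k with (A − λI)^k v = 0 for every generalised eigenvector v of λ).

  λ = 5: largest Jordan block has size 3, contributing (x − 5)^3

So m_A(x) = (x - 5)^3 = x^3 - 15*x^2 + 75*x - 125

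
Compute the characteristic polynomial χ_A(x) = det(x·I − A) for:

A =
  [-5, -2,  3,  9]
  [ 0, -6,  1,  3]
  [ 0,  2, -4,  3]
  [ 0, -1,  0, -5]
x^4 + 20*x^3 + 150*x^2 + 500*x + 625

Expanding det(x·I − A) (e.g. by cofactor expansion or by noting that A is similar to its Jordan form J, which has the same characteristic polynomial as A) gives
  χ_A(x) = x^4 + 20*x^3 + 150*x^2 + 500*x + 625
which factors as (x + 5)^4. The eigenvalues (with algebraic multiplicities) are λ = -5 with multiplicity 4.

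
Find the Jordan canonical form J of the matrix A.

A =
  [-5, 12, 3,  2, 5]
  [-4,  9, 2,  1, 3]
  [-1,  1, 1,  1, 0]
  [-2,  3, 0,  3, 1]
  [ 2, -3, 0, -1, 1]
J_1(1) ⊕ J_2(2) ⊕ J_1(2) ⊕ J_1(2)

The characteristic polynomial is
  det(x·I − A) = x^5 - 9*x^4 + 32*x^3 - 56*x^2 + 48*x - 16 = (x - 2)^4*(x - 1)

Eigenvalues and multiplicities (the geometric multiplicity of λ is n − rank(A − λI), which equals the number of Jordan blocks for λ):
  λ = 1: algebraic multiplicity = 1, geometric multiplicity = 1
  λ = 2: algebraic multiplicity = 4, geometric multiplicity = 3

Determining the block sizes for each eigenvalue:
  λ = 1: one block (gm = 1), so the single block has size am = 1 → block sizes [1]
  λ = 2: 3 blocks summing to 4 forces exactly one block of size 2 and the rest size 1 → block sizes [2, 1, 1]

Assembling the blocks gives a Jordan form
J =
  [1, 0, 0, 0, 0]
  [0, 2, 1, 0, 0]
  [0, 0, 2, 0, 0]
  [0, 0, 0, 2, 0]
  [0, 0, 0, 0, 2]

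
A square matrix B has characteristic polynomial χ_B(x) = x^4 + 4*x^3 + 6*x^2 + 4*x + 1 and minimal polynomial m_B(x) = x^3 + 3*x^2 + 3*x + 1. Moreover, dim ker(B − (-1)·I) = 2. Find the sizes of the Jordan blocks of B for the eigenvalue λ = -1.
Block sizes for λ = -1: [3, 1]

Step 1 — from the characteristic polynomial, algebraic multiplicity of λ = -1 is 4. From dim ker(B − (-1)·I) = 2, there are exactly 2 Jordan blocks for λ = -1.
Step 2 — from the minimal polynomial, the factor (x + 1)^3 tells us the largest block for λ = -1 has size 3.
Step 3 — with total size 4, 2 blocks, and largest block 3, the block sizes (in nonincreasing order) are [3, 1].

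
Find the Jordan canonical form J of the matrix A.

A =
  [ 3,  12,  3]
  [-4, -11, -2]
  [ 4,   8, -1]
J_2(-3) ⊕ J_1(-3)

The characteristic polynomial is
  det(x·I − A) = x^3 + 9*x^2 + 27*x + 27 = (x + 3)^3

Eigenvalues and multiplicities (the geometric multiplicity of λ is n − rank(A − λI), which equals the number of Jordan blocks for λ):
  λ = -3: algebraic multiplicity = 3, geometric multiplicity = 2

Determining the block sizes for each eigenvalue:
  λ = -3: 2 blocks summing to 3 forces exactly one block of size 2 and the rest size 1 → block sizes [2, 1]

Assembling the blocks gives a Jordan form
J =
  [-3,  1,  0]
  [ 0, -3,  0]
  [ 0,  0, -3]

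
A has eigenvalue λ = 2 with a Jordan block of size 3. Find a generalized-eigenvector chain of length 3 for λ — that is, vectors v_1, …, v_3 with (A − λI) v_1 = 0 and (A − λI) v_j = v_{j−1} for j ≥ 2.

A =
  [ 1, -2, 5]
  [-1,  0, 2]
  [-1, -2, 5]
A Jordan chain for λ = 2 of length 3:
v_1 = (-2, 1, 0)ᵀ
v_2 = (-1, -1, -1)ᵀ
v_3 = (1, 0, 0)ᵀ

Let N = A − (2)·I. We want v_3 with N^3 v_3 = 0 but N^2 v_3 ≠ 0; then v_{j-1} := N · v_j for j = 3, …, 2.

Pick v_3 = (1, 0, 0)ᵀ.
Then v_2 = N · v_3 = (-1, -1, -1)ᵀ.
Then v_1 = N · v_2 = (-2, 1, 0)ᵀ.

Sanity check: (A − (2)·I) v_1 = (0, 0, 0)ᵀ = 0. ✓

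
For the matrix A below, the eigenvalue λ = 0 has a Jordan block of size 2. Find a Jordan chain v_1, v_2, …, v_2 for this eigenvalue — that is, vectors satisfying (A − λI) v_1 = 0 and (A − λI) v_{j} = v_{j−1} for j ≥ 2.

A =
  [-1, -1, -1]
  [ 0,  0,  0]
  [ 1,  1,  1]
A Jordan chain for λ = 0 of length 2:
v_1 = (-1, 0, 1)ᵀ
v_2 = (1, 0, 0)ᵀ

Let N = A − (0)·I. We want v_2 with N^2 v_2 = 0 but N^1 v_2 ≠ 0; then v_{j-1} := N · v_j for j = 2, …, 2.

Pick v_2 = (1, 0, 0)ᵀ.
Then v_1 = N · v_2 = (-1, 0, 1)ᵀ.

Sanity check: (A − (0)·I) v_1 = (0, 0, 0)ᵀ = 0. ✓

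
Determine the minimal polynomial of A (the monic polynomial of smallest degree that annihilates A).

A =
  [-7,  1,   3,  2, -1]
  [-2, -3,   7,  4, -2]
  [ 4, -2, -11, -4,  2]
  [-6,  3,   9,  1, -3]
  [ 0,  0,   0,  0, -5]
x^3 + 15*x^2 + 75*x + 125

The characteristic polynomial is χ_A(x) = (x + 5)^5, so the eigenvalues are known. The minimal polynomial is
  m_A(x) = Π_λ (x − λ)^{k_λ}
where k_λ is the size of the *largest* Jordan block for λ (equivalently, the smallest k with (A − λI)^k v = 0 for every generalised eigenvector v of λ).

  λ = -5: largest Jordan block has size 3, contributing (x + 5)^3

So m_A(x) = (x + 5)^3 = x^3 + 15*x^2 + 75*x + 125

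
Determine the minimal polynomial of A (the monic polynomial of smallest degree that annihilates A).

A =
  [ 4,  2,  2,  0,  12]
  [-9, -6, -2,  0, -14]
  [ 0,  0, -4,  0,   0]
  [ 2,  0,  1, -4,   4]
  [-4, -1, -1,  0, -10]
x^3 + 12*x^2 + 48*x + 64

The characteristic polynomial is χ_A(x) = (x + 4)^5, so the eigenvalues are known. The minimal polynomial is
  m_A(x) = Π_λ (x − λ)^{k_λ}
where k_λ is the size of the *largest* Jordan block for λ (equivalently, the smallest k with (A − λI)^k v = 0 for every generalised eigenvector v of λ).

  λ = -4: largest Jordan block has size 3, contributing (x + 4)^3

So m_A(x) = (x + 4)^3 = x^3 + 12*x^2 + 48*x + 64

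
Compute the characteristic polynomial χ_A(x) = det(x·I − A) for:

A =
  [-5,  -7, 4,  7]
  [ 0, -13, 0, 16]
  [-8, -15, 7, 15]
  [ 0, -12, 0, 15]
x^4 - 4*x^3 - 2*x^2 + 12*x + 9

Expanding det(x·I − A) (e.g. by cofactor expansion or by noting that A is similar to its Jordan form J, which has the same characteristic polynomial as A) gives
  χ_A(x) = x^4 - 4*x^3 - 2*x^2 + 12*x + 9
which factors as (x - 3)^2*(x + 1)^2. The eigenvalues (with algebraic multiplicities) are λ = -1 with multiplicity 2, λ = 3 with multiplicity 2.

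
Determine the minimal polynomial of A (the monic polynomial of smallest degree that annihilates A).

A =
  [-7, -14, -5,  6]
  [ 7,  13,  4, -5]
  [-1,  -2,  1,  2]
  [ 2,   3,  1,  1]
x^2 - 4*x + 4

The characteristic polynomial is χ_A(x) = (x - 2)^4, so the eigenvalues are known. The minimal polynomial is
  m_A(x) = Π_λ (x − λ)^{k_λ}
where k_λ is the size of the *largest* Jordan block for λ (equivalently, the smallest k with (A − λI)^k v = 0 for every generalised eigenvector v of λ).

  λ = 2: largest Jordan block has size 2, contributing (x − 2)^2

So m_A(x) = (x - 2)^2 = x^2 - 4*x + 4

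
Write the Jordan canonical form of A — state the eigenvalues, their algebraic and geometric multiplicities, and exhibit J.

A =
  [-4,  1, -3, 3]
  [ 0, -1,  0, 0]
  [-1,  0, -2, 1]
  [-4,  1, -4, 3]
J_2(-1) ⊕ J_2(-1)

The characteristic polynomial is
  det(x·I − A) = x^4 + 4*x^3 + 6*x^2 + 4*x + 1 = (x + 1)^4

Eigenvalues and multiplicities (the geometric multiplicity of λ is n − rank(A − λI), which equals the number of Jordan blocks for λ):
  λ = -1: algebraic multiplicity = 4, geometric multiplicity = 2

Determining the block sizes for each eigenvalue:
  λ = -1: with am = 4 and gm = 2, the partition is not yet determined (e.g. several partitions of 4 into 2 parts exist). Let N = A − (-1)·I. Computing rank(N^1) = 2, rank(N^2) = 0; the number of blocks of size ≥ j is rank(N^{j−1}) − rank(N^j), giving [2, 2]. So we have 2 block(s) of size 2 → block sizes [2, 2]

Assembling the blocks gives a Jordan form
J =
  [-1,  1,  0,  0]
  [ 0, -1,  0,  0]
  [ 0,  0, -1,  1]
  [ 0,  0,  0, -1]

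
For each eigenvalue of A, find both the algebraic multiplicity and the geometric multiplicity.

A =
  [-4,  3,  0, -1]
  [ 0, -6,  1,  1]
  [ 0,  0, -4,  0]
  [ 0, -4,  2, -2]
λ = -4: alg = 4, geom = 2

Step 1 — factor the characteristic polynomial to read off the algebraic multiplicities:
  χ_A(x) = (x + 4)^4

Step 2 — compute geometric multiplicities via the rank-nullity identity g(λ) = n − rank(A − λI):
  rank(A − (-4)·I) = 2, so dim ker(A − (-4)·I) = n − 2 = 2

Summary:
  λ = -4: algebraic multiplicity = 4, geometric multiplicity = 2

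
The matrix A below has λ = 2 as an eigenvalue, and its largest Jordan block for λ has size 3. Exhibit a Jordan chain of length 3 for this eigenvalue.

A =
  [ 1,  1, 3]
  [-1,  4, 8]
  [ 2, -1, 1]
A Jordan chain for λ = 2 of length 3:
v_1 = (6, 15, -3)ᵀ
v_2 = (-1, -1, 2)ᵀ
v_3 = (1, 0, 0)ᵀ

Let N = A − (2)·I. We want v_3 with N^3 v_3 = 0 but N^2 v_3 ≠ 0; then v_{j-1} := N · v_j for j = 3, …, 2.

Pick v_3 = (1, 0, 0)ᵀ.
Then v_2 = N · v_3 = (-1, -1, 2)ᵀ.
Then v_1 = N · v_2 = (6, 15, -3)ᵀ.

Sanity check: (A − (2)·I) v_1 = (0, 0, 0)ᵀ = 0. ✓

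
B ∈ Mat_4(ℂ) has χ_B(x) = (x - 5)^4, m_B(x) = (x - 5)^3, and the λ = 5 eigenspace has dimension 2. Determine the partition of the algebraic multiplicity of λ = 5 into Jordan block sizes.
Block sizes for λ = 5: [3, 1]

Step 1 — from the characteristic polynomial, algebraic multiplicity of λ = 5 is 4. From dim ker(B − (5)·I) = 2, there are exactly 2 Jordan blocks for λ = 5.
Step 2 — from the minimal polynomial, the factor (x − 5)^3 tells us the largest block for λ = 5 has size 3.
Step 3 — with total size 4, 2 blocks, and largest block 3, the block sizes (in nonincreasing order) are [3, 1].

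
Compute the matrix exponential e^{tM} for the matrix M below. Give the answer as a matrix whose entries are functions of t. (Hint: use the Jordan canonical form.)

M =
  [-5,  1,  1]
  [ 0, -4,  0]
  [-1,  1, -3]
e^{tM} =
  [-t*exp(-4*t) + exp(-4*t), t*exp(-4*t), t*exp(-4*t)]
  [0, exp(-4*t), 0]
  [-t*exp(-4*t), t*exp(-4*t), t*exp(-4*t) + exp(-4*t)]

Strategy: write M = P · J · P⁻¹ where J is a Jordan canonical form, so e^{tM} = P · e^{tJ} · P⁻¹, and e^{tJ} can be computed block-by-block.

M has Jordan form
J =
  [-4,  1,  0]
  [ 0, -4,  0]
  [ 0,  0, -4]
(up to reordering of blocks).

Per-block formulas:
  For a 2×2 Jordan block J_2(-4): exp(t · J_2(-4)) = e^(-4t)·(I + t·N), where N is the 2×2 nilpotent shift.
  For a 1×1 block at λ = -4: exp(t · [-4]) = [e^(-4t)].

After assembling e^{tJ} and conjugating by P, we get:

e^{tM} =
  [-t*exp(-4*t) + exp(-4*t), t*exp(-4*t), t*exp(-4*t)]
  [0, exp(-4*t), 0]
  [-t*exp(-4*t), t*exp(-4*t), t*exp(-4*t) + exp(-4*t)]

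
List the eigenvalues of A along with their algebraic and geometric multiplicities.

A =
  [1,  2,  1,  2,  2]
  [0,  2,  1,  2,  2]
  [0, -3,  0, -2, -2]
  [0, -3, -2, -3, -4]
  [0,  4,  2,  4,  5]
λ = 1: alg = 5, geom = 3

Step 1 — factor the characteristic polynomial to read off the algebraic multiplicities:
  χ_A(x) = (x - 1)^5

Step 2 — compute geometric multiplicities via the rank-nullity identity g(λ) = n − rank(A − λI):
  rank(A − (1)·I) = 2, so dim ker(A − (1)·I) = n − 2 = 3

Summary:
  λ = 1: algebraic multiplicity = 5, geometric multiplicity = 3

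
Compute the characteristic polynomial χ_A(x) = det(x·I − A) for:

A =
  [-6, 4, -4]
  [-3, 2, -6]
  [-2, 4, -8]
x^3 + 12*x^2 + 48*x + 64

Expanding det(x·I − A) (e.g. by cofactor expansion or by noting that A is similar to its Jordan form J, which has the same characteristic polynomial as A) gives
  χ_A(x) = x^3 + 12*x^2 + 48*x + 64
which factors as (x + 4)^3. The eigenvalues (with algebraic multiplicities) are λ = -4 with multiplicity 3.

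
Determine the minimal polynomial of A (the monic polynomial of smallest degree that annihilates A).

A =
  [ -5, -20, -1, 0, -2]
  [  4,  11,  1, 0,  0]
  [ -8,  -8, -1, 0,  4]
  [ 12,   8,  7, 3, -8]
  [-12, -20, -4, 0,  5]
x^3 - 7*x^2 + 15*x - 9

The characteristic polynomial is χ_A(x) = (x - 3)^4*(x - 1), so the eigenvalues are known. The minimal polynomial is
  m_A(x) = Π_λ (x − λ)^{k_λ}
where k_λ is the size of the *largest* Jordan block for λ (equivalently, the smallest k with (A − λI)^k v = 0 for every generalised eigenvector v of λ).

  λ = 1: largest Jordan block has size 1, contributing (x − 1)
  λ = 3: largest Jordan block has size 2, contributing (x − 3)^2

So m_A(x) = (x - 3)^2*(x - 1) = x^3 - 7*x^2 + 15*x - 9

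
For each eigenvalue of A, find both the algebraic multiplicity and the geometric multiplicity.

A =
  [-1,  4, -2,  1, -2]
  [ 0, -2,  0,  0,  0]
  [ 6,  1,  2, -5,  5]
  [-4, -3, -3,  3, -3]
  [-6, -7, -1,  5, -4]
λ = -3: alg = 1, geom = 1; λ = -2: alg = 1, geom = 1; λ = 1: alg = 3, geom = 1

Step 1 — factor the characteristic polynomial to read off the algebraic multiplicities:
  χ_A(x) = (x - 1)^3*(x + 2)*(x + 3)

Step 2 — compute geometric multiplicities via the rank-nullity identity g(λ) = n − rank(A − λI):
  rank(A − (-3)·I) = 4, so dim ker(A − (-3)·I) = n − 4 = 1
  rank(A − (-2)·I) = 4, so dim ker(A − (-2)·I) = n − 4 = 1
  rank(A − (1)·I) = 4, so dim ker(A − (1)·I) = n − 4 = 1

Summary:
  λ = -3: algebraic multiplicity = 1, geometric multiplicity = 1
  λ = -2: algebraic multiplicity = 1, geometric multiplicity = 1
  λ = 1: algebraic multiplicity = 3, geometric multiplicity = 1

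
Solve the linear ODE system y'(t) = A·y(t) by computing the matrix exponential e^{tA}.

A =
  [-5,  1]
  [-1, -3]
e^{tA} =
  [-t*exp(-4*t) + exp(-4*t), t*exp(-4*t)]
  [-t*exp(-4*t), t*exp(-4*t) + exp(-4*t)]

Strategy: write A = P · J · P⁻¹ where J is a Jordan canonical form, so e^{tA} = P · e^{tJ} · P⁻¹, and e^{tJ} can be computed block-by-block.

A has Jordan form
J =
  [-4,  1]
  [ 0, -4]
(up to reordering of blocks).

Per-block formulas:
  For a 2×2 Jordan block J_2(-4): exp(t · J_2(-4)) = e^(-4t)·(I + t·N), where N is the 2×2 nilpotent shift.

After assembling e^{tJ} and conjugating by P, we get:

e^{tA} =
  [-t*exp(-4*t) + exp(-4*t), t*exp(-4*t)]
  [-t*exp(-4*t), t*exp(-4*t) + exp(-4*t)]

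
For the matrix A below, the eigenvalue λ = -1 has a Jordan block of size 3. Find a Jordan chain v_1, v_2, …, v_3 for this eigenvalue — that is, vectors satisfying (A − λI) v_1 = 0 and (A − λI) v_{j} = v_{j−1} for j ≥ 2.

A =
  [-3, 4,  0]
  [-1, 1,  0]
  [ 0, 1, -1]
A Jordan chain for λ = -1 of length 3:
v_1 = (0, 0, -1)ᵀ
v_2 = (-2, -1, 0)ᵀ
v_3 = (1, 0, 0)ᵀ

Let N = A − (-1)·I. We want v_3 with N^3 v_3 = 0 but N^2 v_3 ≠ 0; then v_{j-1} := N · v_j for j = 3, …, 2.

Pick v_3 = (1, 0, 0)ᵀ.
Then v_2 = N · v_3 = (-2, -1, 0)ᵀ.
Then v_1 = N · v_2 = (0, 0, -1)ᵀ.

Sanity check: (A − (-1)·I) v_1 = (0, 0, 0)ᵀ = 0. ✓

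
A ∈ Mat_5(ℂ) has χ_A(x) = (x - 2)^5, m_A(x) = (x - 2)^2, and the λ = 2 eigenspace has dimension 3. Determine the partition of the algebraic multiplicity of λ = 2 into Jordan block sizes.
Block sizes for λ = 2: [2, 2, 1]

Step 1 — from the characteristic polynomial, algebraic multiplicity of λ = 2 is 5. From dim ker(A − (2)·I) = 3, there are exactly 3 Jordan blocks for λ = 2.
Step 2 — from the minimal polynomial, the factor (x − 2)^2 tells us the largest block for λ = 2 has size 2.
Step 3 — with total size 5, 3 blocks, and largest block 2, the block sizes (in nonincreasing order) are [2, 2, 1].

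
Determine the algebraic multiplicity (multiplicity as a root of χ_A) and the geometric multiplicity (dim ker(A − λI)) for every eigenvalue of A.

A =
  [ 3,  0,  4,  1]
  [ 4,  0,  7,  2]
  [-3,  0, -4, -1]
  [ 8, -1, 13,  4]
λ = 0: alg = 1, geom = 1; λ = 1: alg = 3, geom = 1

Step 1 — factor the characteristic polynomial to read off the algebraic multiplicities:
  χ_A(x) = x*(x - 1)^3

Step 2 — compute geometric multiplicities via the rank-nullity identity g(λ) = n − rank(A − λI):
  rank(A − (0)·I) = 3, so dim ker(A − (0)·I) = n − 3 = 1
  rank(A − (1)·I) = 3, so dim ker(A − (1)·I) = n − 3 = 1

Summary:
  λ = 0: algebraic multiplicity = 1, geometric multiplicity = 1
  λ = 1: algebraic multiplicity = 3, geometric multiplicity = 1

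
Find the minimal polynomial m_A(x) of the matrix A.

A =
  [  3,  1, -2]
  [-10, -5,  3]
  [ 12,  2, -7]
x^3 + 9*x^2 + 27*x + 27

The characteristic polynomial is χ_A(x) = (x + 3)^3, so the eigenvalues are known. The minimal polynomial is
  m_A(x) = Π_λ (x − λ)^{k_λ}
where k_λ is the size of the *largest* Jordan block for λ (equivalently, the smallest k with (A − λI)^k v = 0 for every generalised eigenvector v of λ).

  λ = -3: largest Jordan block has size 3, contributing (x + 3)^3

So m_A(x) = (x + 3)^3 = x^3 + 9*x^2 + 27*x + 27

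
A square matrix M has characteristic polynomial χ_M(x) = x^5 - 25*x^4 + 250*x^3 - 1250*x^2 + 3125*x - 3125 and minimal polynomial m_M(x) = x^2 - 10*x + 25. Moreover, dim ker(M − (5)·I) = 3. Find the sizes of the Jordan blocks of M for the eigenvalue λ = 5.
Block sizes for λ = 5: [2, 2, 1]

Step 1 — from the characteristic polynomial, algebraic multiplicity of λ = 5 is 5. From dim ker(M − (5)·I) = 3, there are exactly 3 Jordan blocks for λ = 5.
Step 2 — from the minimal polynomial, the factor (x − 5)^2 tells us the largest block for λ = 5 has size 2.
Step 3 — with total size 5, 3 blocks, and largest block 2, the block sizes (in nonincreasing order) are [2, 2, 1].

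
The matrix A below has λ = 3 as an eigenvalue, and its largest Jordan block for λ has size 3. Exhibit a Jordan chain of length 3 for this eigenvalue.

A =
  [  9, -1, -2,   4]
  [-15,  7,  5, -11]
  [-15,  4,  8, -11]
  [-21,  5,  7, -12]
A Jordan chain for λ = 3 of length 3:
v_1 = (-3, 6, 6, 9)ᵀ
v_2 = (6, -15, -15, -21)ᵀ
v_3 = (1, 0, 0, 0)ᵀ

Let N = A − (3)·I. We want v_3 with N^3 v_3 = 0 but N^2 v_3 ≠ 0; then v_{j-1} := N · v_j for j = 3, …, 2.

Pick v_3 = (1, 0, 0, 0)ᵀ.
Then v_2 = N · v_3 = (6, -15, -15, -21)ᵀ.
Then v_1 = N · v_2 = (-3, 6, 6, 9)ᵀ.

Sanity check: (A − (3)·I) v_1 = (0, 0, 0, 0)ᵀ = 0. ✓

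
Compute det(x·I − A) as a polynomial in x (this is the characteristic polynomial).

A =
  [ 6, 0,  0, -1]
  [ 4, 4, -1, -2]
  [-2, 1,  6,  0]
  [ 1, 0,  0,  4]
x^4 - 20*x^3 + 150*x^2 - 500*x + 625

Expanding det(x·I − A) (e.g. by cofactor expansion or by noting that A is similar to its Jordan form J, which has the same characteristic polynomial as A) gives
  χ_A(x) = x^4 - 20*x^3 + 150*x^2 - 500*x + 625
which factors as (x - 5)^4. The eigenvalues (with algebraic multiplicities) are λ = 5 with multiplicity 4.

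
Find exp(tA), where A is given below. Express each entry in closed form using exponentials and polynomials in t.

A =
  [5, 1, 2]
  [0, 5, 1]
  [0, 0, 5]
e^{tA} =
  [exp(5*t), t*exp(5*t), t^2*exp(5*t)/2 + 2*t*exp(5*t)]
  [0, exp(5*t), t*exp(5*t)]
  [0, 0, exp(5*t)]

Strategy: write A = P · J · P⁻¹ where J is a Jordan canonical form, so e^{tA} = P · e^{tJ} · P⁻¹, and e^{tJ} can be computed block-by-block.

A has Jordan form
J =
  [5, 1, 0]
  [0, 5, 1]
  [0, 0, 5]
(up to reordering of blocks).

Per-block formulas:
  For a 3×3 Jordan block J_3(5): exp(t · J_3(5)) = e^(5t)·(I + t·N + (t^2/2)·N^2), where N is the 3×3 nilpotent shift.

After assembling e^{tJ} and conjugating by P, we get:

e^{tA} =
  [exp(5*t), t*exp(5*t), t^2*exp(5*t)/2 + 2*t*exp(5*t)]
  [0, exp(5*t), t*exp(5*t)]
  [0, 0, exp(5*t)]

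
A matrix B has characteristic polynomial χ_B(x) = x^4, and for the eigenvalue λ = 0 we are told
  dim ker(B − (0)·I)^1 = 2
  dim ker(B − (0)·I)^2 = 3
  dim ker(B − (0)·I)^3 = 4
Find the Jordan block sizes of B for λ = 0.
Block sizes for λ = 0: [3, 1]

From the dimensions of kernels of powers, the number of Jordan blocks of size at least j is d_j − d_{j−1} where d_j = dim ker(N^j) (with d_0 = 0). Computing the differences gives [2, 1, 1].
The number of blocks of size exactly k is (#blocks of size ≥ k) − (#blocks of size ≥ k + 1), so the partition is: 1 block(s) of size 1, 1 block(s) of size 3.
In nonincreasing order the block sizes are [3, 1].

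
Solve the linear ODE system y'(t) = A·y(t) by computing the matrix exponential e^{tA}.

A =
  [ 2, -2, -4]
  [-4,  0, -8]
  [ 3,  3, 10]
e^{tA} =
  [-2*t*exp(4*t) + exp(4*t), -2*t*exp(4*t), -4*t*exp(4*t)]
  [-4*t*exp(4*t), -4*t*exp(4*t) + exp(4*t), -8*t*exp(4*t)]
  [3*t*exp(4*t), 3*t*exp(4*t), 6*t*exp(4*t) + exp(4*t)]

Strategy: write A = P · J · P⁻¹ where J is a Jordan canonical form, so e^{tA} = P · e^{tJ} · P⁻¹, and e^{tJ} can be computed block-by-block.

A has Jordan form
J =
  [4, 1, 0]
  [0, 4, 0]
  [0, 0, 4]
(up to reordering of blocks).

Per-block formulas:
  For a 1×1 block at λ = 4: exp(t · [4]) = [e^(4t)].
  For a 2×2 Jordan block J_2(4): exp(t · J_2(4)) = e^(4t)·(I + t·N), where N is the 2×2 nilpotent shift.

After assembling e^{tJ} and conjugating by P, we get:

e^{tA} =
  [-2*t*exp(4*t) + exp(4*t), -2*t*exp(4*t), -4*t*exp(4*t)]
  [-4*t*exp(4*t), -4*t*exp(4*t) + exp(4*t), -8*t*exp(4*t)]
  [3*t*exp(4*t), 3*t*exp(4*t), 6*t*exp(4*t) + exp(4*t)]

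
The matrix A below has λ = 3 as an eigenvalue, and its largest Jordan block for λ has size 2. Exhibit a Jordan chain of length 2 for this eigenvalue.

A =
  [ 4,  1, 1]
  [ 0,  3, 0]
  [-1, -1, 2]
A Jordan chain for λ = 3 of length 2:
v_1 = (1, 0, -1)ᵀ
v_2 = (1, 0, 0)ᵀ

Let N = A − (3)·I. We want v_2 with N^2 v_2 = 0 but N^1 v_2 ≠ 0; then v_{j-1} := N · v_j for j = 2, …, 2.

Pick v_2 = (1, 0, 0)ᵀ.
Then v_1 = N · v_2 = (1, 0, -1)ᵀ.

Sanity check: (A − (3)·I) v_1 = (0, 0, 0)ᵀ = 0. ✓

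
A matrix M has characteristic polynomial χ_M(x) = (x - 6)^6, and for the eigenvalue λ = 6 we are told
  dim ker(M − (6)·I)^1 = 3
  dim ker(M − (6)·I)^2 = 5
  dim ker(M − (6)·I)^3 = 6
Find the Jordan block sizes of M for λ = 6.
Block sizes for λ = 6: [3, 2, 1]

From the dimensions of kernels of powers, the number of Jordan blocks of size at least j is d_j − d_{j−1} where d_j = dim ker(N^j) (with d_0 = 0). Computing the differences gives [3, 2, 1].
The number of blocks of size exactly k is (#blocks of size ≥ k) − (#blocks of size ≥ k + 1), so the partition is: 1 block(s) of size 1, 1 block(s) of size 2, 1 block(s) of size 3.
In nonincreasing order the block sizes are [3, 2, 1].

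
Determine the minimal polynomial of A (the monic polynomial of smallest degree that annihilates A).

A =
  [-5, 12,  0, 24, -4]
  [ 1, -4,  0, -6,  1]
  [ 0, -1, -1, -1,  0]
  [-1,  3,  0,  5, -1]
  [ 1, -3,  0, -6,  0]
x^2 + 2*x + 1

The characteristic polynomial is χ_A(x) = (x + 1)^5, so the eigenvalues are known. The minimal polynomial is
  m_A(x) = Π_λ (x − λ)^{k_λ}
where k_λ is the size of the *largest* Jordan block for λ (equivalently, the smallest k with (A − λI)^k v = 0 for every generalised eigenvector v of λ).

  λ = -1: largest Jordan block has size 2, contributing (x + 1)^2

So m_A(x) = (x + 1)^2 = x^2 + 2*x + 1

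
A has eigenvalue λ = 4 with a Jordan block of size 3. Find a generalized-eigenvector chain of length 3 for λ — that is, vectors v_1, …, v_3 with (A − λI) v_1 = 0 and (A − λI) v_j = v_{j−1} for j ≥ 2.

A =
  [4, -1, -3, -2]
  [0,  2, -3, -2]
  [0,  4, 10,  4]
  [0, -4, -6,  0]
A Jordan chain for λ = 4 of length 3:
v_1 = (-2, 0, 0, 0)ᵀ
v_2 = (-1, -2, 4, -4)ᵀ
v_3 = (0, 1, 0, 0)ᵀ

Let N = A − (4)·I. We want v_3 with N^3 v_3 = 0 but N^2 v_3 ≠ 0; then v_{j-1} := N · v_j for j = 3, …, 2.

Pick v_3 = (0, 1, 0, 0)ᵀ.
Then v_2 = N · v_3 = (-1, -2, 4, -4)ᵀ.
Then v_1 = N · v_2 = (-2, 0, 0, 0)ᵀ.

Sanity check: (A − (4)·I) v_1 = (0, 0, 0, 0)ᵀ = 0. ✓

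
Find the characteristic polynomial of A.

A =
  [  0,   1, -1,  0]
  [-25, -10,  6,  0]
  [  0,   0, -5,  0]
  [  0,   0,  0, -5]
x^4 + 20*x^3 + 150*x^2 + 500*x + 625

Expanding det(x·I − A) (e.g. by cofactor expansion or by noting that A is similar to its Jordan form J, which has the same characteristic polynomial as A) gives
  χ_A(x) = x^4 + 20*x^3 + 150*x^2 + 500*x + 625
which factors as (x + 5)^4. The eigenvalues (with algebraic multiplicities) are λ = -5 with multiplicity 4.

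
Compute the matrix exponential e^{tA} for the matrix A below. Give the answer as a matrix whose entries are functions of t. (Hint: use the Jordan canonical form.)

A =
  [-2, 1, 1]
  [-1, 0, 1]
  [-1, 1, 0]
e^{tA} =
  [-1 + 2*exp(-t), 1 - exp(-t), 1 - exp(-t)]
  [-1 + exp(-t), 1, 1 - exp(-t)]
  [-1 + exp(-t), 1 - exp(-t), 1]

Strategy: write A = P · J · P⁻¹ where J is a Jordan canonical form, so e^{tA} = P · e^{tJ} · P⁻¹, and e^{tJ} can be computed block-by-block.

A has Jordan form
J =
  [-1,  0, 0]
  [ 0, -1, 0]
  [ 0,  0, 0]
(up to reordering of blocks).

Per-block formulas:
  For a 1×1 block at λ = -1: exp(t · [-1]) = [e^(-1t)].
  For a 1×1 block at λ = 0: exp(t · [0]) = [e^(0t)].

After assembling e^{tJ} and conjugating by P, we get:

e^{tA} =
  [-1 + 2*exp(-t), 1 - exp(-t), 1 - exp(-t)]
  [-1 + exp(-t), 1, 1 - exp(-t)]
  [-1 + exp(-t), 1 - exp(-t), 1]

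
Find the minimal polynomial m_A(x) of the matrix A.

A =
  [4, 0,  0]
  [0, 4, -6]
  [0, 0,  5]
x^2 - 9*x + 20

The characteristic polynomial is χ_A(x) = (x - 5)*(x - 4)^2, so the eigenvalues are known. The minimal polynomial is
  m_A(x) = Π_λ (x − λ)^{k_λ}
where k_λ is the size of the *largest* Jordan block for λ (equivalently, the smallest k with (A − λI)^k v = 0 for every generalised eigenvector v of λ).

  λ = 4: largest Jordan block has size 1, contributing (x − 4)
  λ = 5: largest Jordan block has size 1, contributing (x − 5)

So m_A(x) = (x - 5)*(x - 4) = x^2 - 9*x + 20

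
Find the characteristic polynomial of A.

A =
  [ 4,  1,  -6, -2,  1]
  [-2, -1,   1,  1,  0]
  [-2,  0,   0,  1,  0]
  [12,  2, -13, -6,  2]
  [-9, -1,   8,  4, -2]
x^5 + 5*x^4 + 10*x^3 + 10*x^2 + 5*x + 1

Expanding det(x·I − A) (e.g. by cofactor expansion or by noting that A is similar to its Jordan form J, which has the same characteristic polynomial as A) gives
  χ_A(x) = x^5 + 5*x^4 + 10*x^3 + 10*x^2 + 5*x + 1
which factors as (x + 1)^5. The eigenvalues (with algebraic multiplicities) are λ = -1 with multiplicity 5.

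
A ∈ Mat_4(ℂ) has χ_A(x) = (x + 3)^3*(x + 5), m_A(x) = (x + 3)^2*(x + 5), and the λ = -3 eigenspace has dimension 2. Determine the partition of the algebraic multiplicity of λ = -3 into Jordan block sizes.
Block sizes for λ = -3: [2, 1]

Step 1 — from the characteristic polynomial, algebraic multiplicity of λ = -3 is 3. From dim ker(A − (-3)·I) = 2, there are exactly 2 Jordan blocks for λ = -3.
Step 2 — from the minimal polynomial, the factor (x + 3)^2 tells us the largest block for λ = -3 has size 2.
Step 3 — with total size 3, 2 blocks, and largest block 2, the block sizes (in nonincreasing order) are [2, 1].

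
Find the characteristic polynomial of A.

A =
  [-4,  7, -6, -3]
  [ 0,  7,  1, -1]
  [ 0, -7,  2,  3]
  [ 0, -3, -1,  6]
x^4 - 11*x^3 + 15*x^2 + 175*x - 500

Expanding det(x·I − A) (e.g. by cofactor expansion or by noting that A is similar to its Jordan form J, which has the same characteristic polynomial as A) gives
  χ_A(x) = x^4 - 11*x^3 + 15*x^2 + 175*x - 500
which factors as (x - 5)^3*(x + 4). The eigenvalues (with algebraic multiplicities) are λ = -4 with multiplicity 1, λ = 5 with multiplicity 3.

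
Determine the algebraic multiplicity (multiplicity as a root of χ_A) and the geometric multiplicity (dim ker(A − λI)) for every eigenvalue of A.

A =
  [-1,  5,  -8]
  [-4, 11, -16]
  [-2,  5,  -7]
λ = 1: alg = 3, geom = 2

Step 1 — factor the characteristic polynomial to read off the algebraic multiplicities:
  χ_A(x) = (x - 1)^3

Step 2 — compute geometric multiplicities via the rank-nullity identity g(λ) = n − rank(A − λI):
  rank(A − (1)·I) = 1, so dim ker(A − (1)·I) = n − 1 = 2

Summary:
  λ = 1: algebraic multiplicity = 3, geometric multiplicity = 2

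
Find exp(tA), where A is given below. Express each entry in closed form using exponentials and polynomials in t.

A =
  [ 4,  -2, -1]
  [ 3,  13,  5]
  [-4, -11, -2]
e^{tA} =
  [-t^2*exp(5*t)/2 - t*exp(5*t) + exp(5*t), -3*t^2*exp(5*t)/2 - 2*t*exp(5*t), -t^2*exp(5*t) - t*exp(5*t)]
  [t^2*exp(5*t)/2 + 3*t*exp(5*t), 3*t^2*exp(5*t)/2 + 8*t*exp(5*t) + exp(5*t), t^2*exp(5*t) + 5*t*exp(5*t)]
  [-t^2*exp(5*t)/2 - 4*t*exp(5*t), -3*t^2*exp(5*t)/2 - 11*t*exp(5*t), -t^2*exp(5*t) - 7*t*exp(5*t) + exp(5*t)]

Strategy: write A = P · J · P⁻¹ where J is a Jordan canonical form, so e^{tA} = P · e^{tJ} · P⁻¹, and e^{tJ} can be computed block-by-block.

A has Jordan form
J =
  [5, 1, 0]
  [0, 5, 1]
  [0, 0, 5]
(up to reordering of blocks).

Per-block formulas:
  For a 3×3 Jordan block J_3(5): exp(t · J_3(5)) = e^(5t)·(I + t·N + (t^2/2)·N^2), where N is the 3×3 nilpotent shift.

After assembling e^{tJ} and conjugating by P, we get:

e^{tA} =
  [-t^2*exp(5*t)/2 - t*exp(5*t) + exp(5*t), -3*t^2*exp(5*t)/2 - 2*t*exp(5*t), -t^2*exp(5*t) - t*exp(5*t)]
  [t^2*exp(5*t)/2 + 3*t*exp(5*t), 3*t^2*exp(5*t)/2 + 8*t*exp(5*t) + exp(5*t), t^2*exp(5*t) + 5*t*exp(5*t)]
  [-t^2*exp(5*t)/2 - 4*t*exp(5*t), -3*t^2*exp(5*t)/2 - 11*t*exp(5*t), -t^2*exp(5*t) - 7*t*exp(5*t) + exp(5*t)]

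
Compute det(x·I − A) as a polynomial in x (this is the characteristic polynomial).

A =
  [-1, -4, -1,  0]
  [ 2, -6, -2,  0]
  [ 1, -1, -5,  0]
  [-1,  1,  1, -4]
x^4 + 16*x^3 + 96*x^2 + 256*x + 256

Expanding det(x·I − A) (e.g. by cofactor expansion or by noting that A is similar to its Jordan form J, which has the same characteristic polynomial as A) gives
  χ_A(x) = x^4 + 16*x^3 + 96*x^2 + 256*x + 256
which factors as (x + 4)^4. The eigenvalues (with algebraic multiplicities) are λ = -4 with multiplicity 4.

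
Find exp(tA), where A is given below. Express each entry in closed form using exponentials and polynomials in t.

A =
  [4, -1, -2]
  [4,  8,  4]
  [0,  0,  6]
e^{tA} =
  [-2*t*exp(6*t) + exp(6*t), -t*exp(6*t), -2*t*exp(6*t)]
  [4*t*exp(6*t), 2*t*exp(6*t) + exp(6*t), 4*t*exp(6*t)]
  [0, 0, exp(6*t)]

Strategy: write A = P · J · P⁻¹ where J is a Jordan canonical form, so e^{tA} = P · e^{tJ} · P⁻¹, and e^{tJ} can be computed block-by-block.

A has Jordan form
J =
  [6, 1, 0]
  [0, 6, 0]
  [0, 0, 6]
(up to reordering of blocks).

Per-block formulas:
  For a 1×1 block at λ = 6: exp(t · [6]) = [e^(6t)].
  For a 2×2 Jordan block J_2(6): exp(t · J_2(6)) = e^(6t)·(I + t·N), where N is the 2×2 nilpotent shift.

After assembling e^{tJ} and conjugating by P, we get:

e^{tA} =
  [-2*t*exp(6*t) + exp(6*t), -t*exp(6*t), -2*t*exp(6*t)]
  [4*t*exp(6*t), 2*t*exp(6*t) + exp(6*t), 4*t*exp(6*t)]
  [0, 0, exp(6*t)]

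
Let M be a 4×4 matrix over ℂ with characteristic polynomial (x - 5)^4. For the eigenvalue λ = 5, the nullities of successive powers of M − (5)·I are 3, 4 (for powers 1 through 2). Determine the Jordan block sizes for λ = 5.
Block sizes for λ = 5: [2, 1, 1]

From the dimensions of kernels of powers, the number of Jordan blocks of size at least j is d_j − d_{j−1} where d_j = dim ker(N^j) (with d_0 = 0). Computing the differences gives [3, 1].
The number of blocks of size exactly k is (#blocks of size ≥ k) − (#blocks of size ≥ k + 1), so the partition is: 2 block(s) of size 1, 1 block(s) of size 2.
In nonincreasing order the block sizes are [2, 1, 1].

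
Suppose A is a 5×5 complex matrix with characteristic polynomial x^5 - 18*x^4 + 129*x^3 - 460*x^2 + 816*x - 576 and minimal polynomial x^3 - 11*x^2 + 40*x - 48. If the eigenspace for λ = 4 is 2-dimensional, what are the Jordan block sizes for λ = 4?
Block sizes for λ = 4: [2, 1]

Step 1 — from the characteristic polynomial, algebraic multiplicity of λ = 4 is 3. From dim ker(A − (4)·I) = 2, there are exactly 2 Jordan blocks for λ = 4.
Step 2 — from the minimal polynomial, the factor (x − 4)^2 tells us the largest block for λ = 4 has size 2.
Step 3 — with total size 3, 2 blocks, and largest block 2, the block sizes (in nonincreasing order) are [2, 1].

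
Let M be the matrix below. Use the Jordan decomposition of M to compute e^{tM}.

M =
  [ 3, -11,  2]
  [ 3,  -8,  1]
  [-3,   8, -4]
e^{tM} =
  [-3*t^2*exp(-3*t)/2 + 6*t*exp(-3*t) + exp(-3*t), 5*t^2*exp(-3*t)/2 - 11*t*exp(-3*t), -t^2*exp(-3*t)/2 + 2*t*exp(-3*t)]
  [3*t*exp(-3*t), -5*t*exp(-3*t) + exp(-3*t), t*exp(-3*t)]
  [9*t^2*exp(-3*t)/2 - 3*t*exp(-3*t), -15*t^2*exp(-3*t)/2 + 8*t*exp(-3*t), 3*t^2*exp(-3*t)/2 - t*exp(-3*t) + exp(-3*t)]

Strategy: write M = P · J · P⁻¹ where J is a Jordan canonical form, so e^{tM} = P · e^{tJ} · P⁻¹, and e^{tJ} can be computed block-by-block.

M has Jordan form
J =
  [-3,  1,  0]
  [ 0, -3,  1]
  [ 0,  0, -3]
(up to reordering of blocks).

Per-block formulas:
  For a 3×3 Jordan block J_3(-3): exp(t · J_3(-3)) = e^(-3t)·(I + t·N + (t^2/2)·N^2), where N is the 3×3 nilpotent shift.

After assembling e^{tJ} and conjugating by P, we get:

e^{tM} =
  [-3*t^2*exp(-3*t)/2 + 6*t*exp(-3*t) + exp(-3*t), 5*t^2*exp(-3*t)/2 - 11*t*exp(-3*t), -t^2*exp(-3*t)/2 + 2*t*exp(-3*t)]
  [3*t*exp(-3*t), -5*t*exp(-3*t) + exp(-3*t), t*exp(-3*t)]
  [9*t^2*exp(-3*t)/2 - 3*t*exp(-3*t), -15*t^2*exp(-3*t)/2 + 8*t*exp(-3*t), 3*t^2*exp(-3*t)/2 - t*exp(-3*t) + exp(-3*t)]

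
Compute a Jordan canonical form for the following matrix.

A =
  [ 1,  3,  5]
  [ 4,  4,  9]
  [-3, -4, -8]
J_3(-1)

The characteristic polynomial is
  det(x·I − A) = x^3 + 3*x^2 + 3*x + 1 = (x + 1)^3

Eigenvalues and multiplicities (the geometric multiplicity of λ is n − rank(A − λI), which equals the number of Jordan blocks for λ):
  λ = -1: algebraic multiplicity = 3, geometric multiplicity = 1

Determining the block sizes for each eigenvalue:
  λ = -1: one block (gm = 1), so the single block has size am = 3 → block sizes [3]

Assembling the blocks gives a Jordan form
J =
  [-1,  1,  0]
  [ 0, -1,  1]
  [ 0,  0, -1]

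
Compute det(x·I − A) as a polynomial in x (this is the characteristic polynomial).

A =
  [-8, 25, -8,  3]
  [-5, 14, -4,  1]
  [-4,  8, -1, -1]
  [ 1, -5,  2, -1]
x^4 - 4*x^3 + 6*x^2 - 4*x + 1

Expanding det(x·I − A) (e.g. by cofactor expansion or by noting that A is similar to its Jordan form J, which has the same characteristic polynomial as A) gives
  χ_A(x) = x^4 - 4*x^3 + 6*x^2 - 4*x + 1
which factors as (x - 1)^4. The eigenvalues (with algebraic multiplicities) are λ = 1 with multiplicity 4.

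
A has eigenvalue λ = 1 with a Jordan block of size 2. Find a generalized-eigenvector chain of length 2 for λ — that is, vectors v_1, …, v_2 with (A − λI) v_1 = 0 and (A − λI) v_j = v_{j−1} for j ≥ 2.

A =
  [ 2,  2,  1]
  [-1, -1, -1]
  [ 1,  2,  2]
A Jordan chain for λ = 1 of length 2:
v_1 = (1, -1, 1)ᵀ
v_2 = (1, 0, 0)ᵀ

Let N = A − (1)·I. We want v_2 with N^2 v_2 = 0 but N^1 v_2 ≠ 0; then v_{j-1} := N · v_j for j = 2, …, 2.

Pick v_2 = (1, 0, 0)ᵀ.
Then v_1 = N · v_2 = (1, -1, 1)ᵀ.

Sanity check: (A − (1)·I) v_1 = (0, 0, 0)ᵀ = 0. ✓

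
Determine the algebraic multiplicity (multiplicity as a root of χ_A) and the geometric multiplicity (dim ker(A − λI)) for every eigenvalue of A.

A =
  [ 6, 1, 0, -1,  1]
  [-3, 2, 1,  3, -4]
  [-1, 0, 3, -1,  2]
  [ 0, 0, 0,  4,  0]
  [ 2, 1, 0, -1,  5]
λ = 4: alg = 5, geom = 3

Step 1 — factor the characteristic polynomial to read off the algebraic multiplicities:
  χ_A(x) = (x - 4)^5

Step 2 — compute geometric multiplicities via the rank-nullity identity g(λ) = n − rank(A − λI):
  rank(A − (4)·I) = 2, so dim ker(A − (4)·I) = n − 2 = 3

Summary:
  λ = 4: algebraic multiplicity = 5, geometric multiplicity = 3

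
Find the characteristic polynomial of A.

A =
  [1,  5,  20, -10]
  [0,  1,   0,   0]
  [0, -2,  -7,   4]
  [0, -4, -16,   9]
x^4 - 4*x^3 + 6*x^2 - 4*x + 1

Expanding det(x·I − A) (e.g. by cofactor expansion or by noting that A is similar to its Jordan form J, which has the same characteristic polynomial as A) gives
  χ_A(x) = x^4 - 4*x^3 + 6*x^2 - 4*x + 1
which factors as (x - 1)^4. The eigenvalues (with algebraic multiplicities) are λ = 1 with multiplicity 4.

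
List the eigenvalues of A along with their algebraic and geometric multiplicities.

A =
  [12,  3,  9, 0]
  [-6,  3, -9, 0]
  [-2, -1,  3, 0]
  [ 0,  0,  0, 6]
λ = 6: alg = 4, geom = 3

Step 1 — factor the characteristic polynomial to read off the algebraic multiplicities:
  χ_A(x) = (x - 6)^4

Step 2 — compute geometric multiplicities via the rank-nullity identity g(λ) = n − rank(A − λI):
  rank(A − (6)·I) = 1, so dim ker(A − (6)·I) = n − 1 = 3

Summary:
  λ = 6: algebraic multiplicity = 4, geometric multiplicity = 3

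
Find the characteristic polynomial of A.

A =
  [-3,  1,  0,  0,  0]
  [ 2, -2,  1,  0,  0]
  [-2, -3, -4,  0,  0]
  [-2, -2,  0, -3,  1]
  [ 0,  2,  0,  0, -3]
x^5 + 15*x^4 + 90*x^3 + 270*x^2 + 405*x + 243

Expanding det(x·I − A) (e.g. by cofactor expansion or by noting that A is similar to its Jordan form J, which has the same characteristic polynomial as A) gives
  χ_A(x) = x^5 + 15*x^4 + 90*x^3 + 270*x^2 + 405*x + 243
which factors as (x + 3)^5. The eigenvalues (with algebraic multiplicities) are λ = -3 with multiplicity 5.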